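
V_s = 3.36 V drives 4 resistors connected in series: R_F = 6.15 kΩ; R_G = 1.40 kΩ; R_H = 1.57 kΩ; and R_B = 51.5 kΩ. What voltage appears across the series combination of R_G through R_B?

Total series resistance ΣR = 6.15 + 1.40 + 1.57 + 51.5 = 60.62 kΩ.
R_{R_G..R_B} = 1.40 + 1.57 + 51.5 = 54.47 kΩ.
Voltage divider: V = V_s · (54.47 / 60.62) = 3.36 × 0.8985 = 3.019 V.

V ≈ 3.02 V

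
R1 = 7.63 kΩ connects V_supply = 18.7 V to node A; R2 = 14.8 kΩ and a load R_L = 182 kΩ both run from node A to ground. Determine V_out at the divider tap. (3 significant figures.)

V_out ≈ 12.0 V

The load sits in parallel with R2, giving an effective lower resistance R2' = R2·R_L/(R2+R_L) = 13.69 kΩ.
Voltage divider with the loaded lower leg: V_out = 18.7 × 13.69/(7.63 + 13.69) = 18.7 × 0.6421 = 12.01 V.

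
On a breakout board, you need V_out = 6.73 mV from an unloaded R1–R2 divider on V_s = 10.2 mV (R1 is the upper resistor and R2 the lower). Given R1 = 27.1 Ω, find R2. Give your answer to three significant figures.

Required fraction k = V_out/V_s = 0.6598.
R2 = R1 · 0.6598/(1 − 0.6598) = 52.56 Ω.

R2 ≈ 52.6 Ω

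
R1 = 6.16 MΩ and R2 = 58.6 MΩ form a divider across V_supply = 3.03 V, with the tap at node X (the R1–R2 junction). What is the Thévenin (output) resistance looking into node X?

Looking into X with the source shorted: R_th = R1·R2/(R1+R2) = 6.160 × 58.6/64.76 = 5.574 MΩ.

R_th ≈ 5.57 MΩ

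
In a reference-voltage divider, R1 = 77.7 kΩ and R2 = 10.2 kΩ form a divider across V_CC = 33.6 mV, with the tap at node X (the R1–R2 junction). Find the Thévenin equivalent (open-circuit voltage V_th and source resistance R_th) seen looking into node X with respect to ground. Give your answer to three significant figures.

With X open, the divider is unloaded: V_th = 33.6 × 10.2/87.90 = 3.899 mV.
Zeroing V_CC shorts the top of R1 to ground, so R_th = R1 ‖ R2 = 9.016 kΩ.

V_th ≈ 3.90 mV, R_th ≈ 9.02 kΩ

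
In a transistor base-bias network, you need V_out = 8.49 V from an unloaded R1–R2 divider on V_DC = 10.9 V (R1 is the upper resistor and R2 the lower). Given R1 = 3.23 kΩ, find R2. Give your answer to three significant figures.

R2 ≈ 11.4 kΩ

The divider ratio is R2/(R1+R2) = 8.49/10.9 = 0.7789.
R2 = R1 · 0.7789/(1 − 0.7789) = 11.38 kΩ.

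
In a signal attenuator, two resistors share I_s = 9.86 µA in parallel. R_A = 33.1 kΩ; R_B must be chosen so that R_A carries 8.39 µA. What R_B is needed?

The fraction through R_A equals R_B/(R_A+R_B).
With f = 0.8509, R_B = R_A · f/(1−f) = 33.1 × 5.707 = 188.9 kΩ.

R_B ≈ 189 kΩ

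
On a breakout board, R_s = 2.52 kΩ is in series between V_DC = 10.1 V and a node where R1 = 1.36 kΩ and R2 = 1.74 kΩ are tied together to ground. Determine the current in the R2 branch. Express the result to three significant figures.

Combine the parallel branches: R_p = (1/1.36 + 1/1.74)⁻¹ = 0.7634 kΩ.
V_A by voltage divider: V_A = 10.1 × 0.7634/(2.52 + 0.7634) = 2.348 V.
Branch current I = V_A/R2 = 2.348/1.74 = 1.350 mA.

I ≈ 1.35 mA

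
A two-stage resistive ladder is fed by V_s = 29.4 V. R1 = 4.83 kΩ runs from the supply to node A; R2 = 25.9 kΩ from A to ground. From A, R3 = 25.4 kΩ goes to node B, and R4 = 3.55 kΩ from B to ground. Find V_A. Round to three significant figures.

V_A ≈ 21.7 V

The second stage (R3 + R4 = 28.95 kΩ) loads node A in parallel with R2.
R2 ‖ (R3+R4) = 13.67 kΩ.
V_A = 29.4 × 13.67/(4.83 + 13.67) = 21.72 V.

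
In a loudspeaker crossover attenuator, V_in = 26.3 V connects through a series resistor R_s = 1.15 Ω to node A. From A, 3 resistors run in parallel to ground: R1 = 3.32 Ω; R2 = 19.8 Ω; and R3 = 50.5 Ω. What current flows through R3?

I ≈ 0.365 A

Combine the parallel branches: R_p = (1/3.32 + 1/19.8 + 1/50.5)⁻¹ = 2.692 Ω.
Node voltage V_A = V_in · R_p/(R_s + R_p) = 26.3 × 0.7007 = 18.43 V.
I(R3) = V_A / R3 = 18.43/50.5 = 0.3649 A.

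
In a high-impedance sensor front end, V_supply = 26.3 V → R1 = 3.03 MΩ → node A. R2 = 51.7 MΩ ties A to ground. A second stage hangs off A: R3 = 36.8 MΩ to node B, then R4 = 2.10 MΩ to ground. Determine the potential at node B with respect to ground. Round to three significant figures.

Looking into the second stage from A: R3 + R4 = 38.90 MΩ appears in parallel with R2.
Effective lower resistance at A: R2 ‖ 38.90 = 22.20 MΩ.
So V_A = 26.3 × 0.8799 = 23.14 V.
V_B = V_A × 0.05398 = 1.249 V.

V_B ≈ 1.25 V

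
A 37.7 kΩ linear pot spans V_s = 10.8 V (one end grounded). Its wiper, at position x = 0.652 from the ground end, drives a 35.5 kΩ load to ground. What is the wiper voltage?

The pot divides into 13.12 kΩ above the wiper and 24.58 kΩ below.
R_L loads the lower segment: effective lower R = 14.52 kΩ.
Then V_out = V_s · 14.52/(13.12 + 14.52) = 5.674 V.
(Unloaded: V_out = x·V_s = 7.04 V.)

V_out ≈ 5.67 V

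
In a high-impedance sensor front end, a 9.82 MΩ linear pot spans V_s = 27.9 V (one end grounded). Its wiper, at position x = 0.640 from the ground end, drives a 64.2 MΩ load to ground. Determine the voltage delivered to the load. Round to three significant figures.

Lower segment x·R_p = 6.285 MΩ; upper segment (1−x)·R_p = 3.535 MΩ.
Lower segment in parallel with the load: 6.285 ‖ 64.2 = 5.724 MΩ.
Then V_out = V_s · 5.724/(3.535 + 5.724) = 17.25 V.
(Unloaded: V_out = x·V_s = 17.9 V.)

V_out ≈ 17.2 V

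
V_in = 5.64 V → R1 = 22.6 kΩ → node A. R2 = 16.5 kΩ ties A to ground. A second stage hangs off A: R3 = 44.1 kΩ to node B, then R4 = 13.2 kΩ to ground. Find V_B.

The second stage (R3 + R4 = 57.30 kΩ) loads node A in parallel with R2.
R2 ‖ (R3+R4) = 12.81 kΩ.
So V_A = 5.64 × 0.3618 = 2.040 V.
Then the unloaded second divider: V_B = V_A × R4/(R3+R4) = 2.040 × 0.2304 = 0.4700 V.

V_B ≈ 0.470 V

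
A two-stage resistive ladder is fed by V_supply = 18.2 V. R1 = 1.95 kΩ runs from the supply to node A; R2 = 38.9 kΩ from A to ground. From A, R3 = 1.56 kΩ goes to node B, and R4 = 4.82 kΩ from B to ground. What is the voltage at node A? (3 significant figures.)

Node A sees R2 in parallel with the series input of stage 2, R3 + R4 = 6.380 kΩ.
R2 ‖ (R3+R4) = 5.481 kΩ.
So V_A = 18.2 × 0.7376 = 13.42 V.

V_A ≈ 13.4 V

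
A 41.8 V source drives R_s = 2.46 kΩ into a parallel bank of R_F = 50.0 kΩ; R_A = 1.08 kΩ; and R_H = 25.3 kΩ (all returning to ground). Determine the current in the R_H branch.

I ≈ 0.482 mA

Parallel bank: R_p = 1/(1/50.0 + 1/1.08 + 1/25.3) = 1.015 kΩ.
V_A by voltage divider: V_A = 41.8 × 1.015/(2.46 + 1.015) = 12.21 V.
I(R_H) = V_A / R_H = 12.21/25.3 = 0.4825 mA.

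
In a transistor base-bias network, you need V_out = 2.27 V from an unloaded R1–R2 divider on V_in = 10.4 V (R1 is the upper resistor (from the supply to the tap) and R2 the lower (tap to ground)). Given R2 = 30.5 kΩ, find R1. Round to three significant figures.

R1 ≈ 109 kΩ

V_out/V_in = R2/(R1+R2) = 0.2183.
R1 = R2·(1/k − 1) = 30.5 × 3.581 = 109.2 kΩ.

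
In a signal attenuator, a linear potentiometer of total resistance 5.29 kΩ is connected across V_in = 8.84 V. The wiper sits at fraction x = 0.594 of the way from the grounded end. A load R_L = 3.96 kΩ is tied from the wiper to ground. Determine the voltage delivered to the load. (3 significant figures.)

Lower segment x·R_p = 3.142 kΩ; upper segment (1−x)·R_p = 2.148 kΩ.
Lower segment in parallel with the load: 3.142 ‖ 3.96 = 1.752 kΩ.
Loaded-divider output: V_out = 8.84 × 0.4493 = 3.971 V.

V_out ≈ 3.97 V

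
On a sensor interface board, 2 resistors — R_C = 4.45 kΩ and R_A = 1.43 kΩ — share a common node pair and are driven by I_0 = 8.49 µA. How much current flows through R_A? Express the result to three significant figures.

I ≈ 6.43 µA

For two parallel branches, I_k = I_0 · (other R)/(sum of R).
So I = 8.49 × 4.45/5.880 = 6.425 µA.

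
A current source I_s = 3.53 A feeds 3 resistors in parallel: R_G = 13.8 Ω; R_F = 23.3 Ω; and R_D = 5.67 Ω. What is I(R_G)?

ΣG = 1/13.8 + 1/23.3 + 1/5.67 = 0.2917.
Current divider: I(R_G) = I_s · G_k/ΣG = 3.53 × (0.07246/0.2917) = 3.53 × 0.2484 = 0.8768 A.

I ≈ 0.877 A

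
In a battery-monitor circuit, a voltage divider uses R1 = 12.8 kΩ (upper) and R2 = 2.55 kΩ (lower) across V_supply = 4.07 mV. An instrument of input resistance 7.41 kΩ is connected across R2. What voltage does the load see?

R2 ‖ R_L = (2.55 × 7.41)/(2.55 + 7.41) = 1.897 kΩ.
Voltage divider with the loaded lower leg: V_out = 4.07 × 1.897/(12.8 + 1.897) = 4.07 × 0.1291 = 0.5254 mV.

V_out ≈ 0.525 mV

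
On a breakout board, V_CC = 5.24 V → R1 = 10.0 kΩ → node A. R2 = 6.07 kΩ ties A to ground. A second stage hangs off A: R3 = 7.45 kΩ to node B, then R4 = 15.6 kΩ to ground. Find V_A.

V_A ≈ 1.70 V

Looking into the second stage from A: R3 + R4 = 23.05 kΩ appears in parallel with R2.
Effective lower resistance at A: R2 ‖ 23.05 = 4.805 kΩ.
So V_A = 5.24 × 0.3245 = 1.701 V.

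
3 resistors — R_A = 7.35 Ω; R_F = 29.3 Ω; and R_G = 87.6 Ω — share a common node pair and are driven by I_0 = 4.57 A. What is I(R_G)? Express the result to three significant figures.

ΣG = 1/7.35 + 1/29.3 + 1/87.6 = 0.1816.
Current divider: I(R_G) = I_0 · G_k/ΣG = 4.57 × (0.01142/0.1816) = 4.57 × 0.06286 = 0.2873 A.

I ≈ 0.287 A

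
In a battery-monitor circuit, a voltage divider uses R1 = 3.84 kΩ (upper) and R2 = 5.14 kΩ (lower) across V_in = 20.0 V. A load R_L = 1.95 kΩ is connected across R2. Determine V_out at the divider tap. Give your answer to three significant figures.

V_out ≈ 5.38 V

First combine the lower leg with the load: R2 ‖ R_L = 1.414 kΩ.
Voltage divider with the loaded lower leg: V_out = 20.0 × 1.414/(3.84 + 1.414) = 20.0 × 0.2691 = 5.382 V.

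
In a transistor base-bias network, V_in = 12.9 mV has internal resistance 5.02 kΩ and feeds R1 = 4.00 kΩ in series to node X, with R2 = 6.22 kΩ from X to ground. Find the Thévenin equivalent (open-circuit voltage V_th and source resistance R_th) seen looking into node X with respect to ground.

V_th ≈ 5.26 mV, R_th ≈ 3.68 kΩ

R1' = 5.02 + 4.00 = 9.020 kΩ (source resistance + R1).
Open-circuit (no load on X): V_th = V_in · R2/(R1' + R2) = 12.9 × 6.22/(9.020 + 6.22) = 5.265 mV.
With V_in suppressed (replaced by a short), R_th = R1' ‖ R2 = (9.020 × 6.22)/(9.020 + 6.22) = 3.681 kΩ.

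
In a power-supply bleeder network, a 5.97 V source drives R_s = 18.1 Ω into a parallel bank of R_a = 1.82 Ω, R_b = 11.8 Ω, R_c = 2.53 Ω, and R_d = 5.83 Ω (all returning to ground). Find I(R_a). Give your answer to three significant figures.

I ≈ 0.144 A

Parallel bank: R_p = 1/(1/1.82 + 1/11.8 + 1/2.53 + 1/5.83) = 0.8327 Ω.
Node voltage V_A = V_supply · R_p/(R_s + R_p) = 5.97 × 0.04398 = 0.2626 V.
Branch current I = V_A/R_a = 0.2626/1.82 = 0.1443 A.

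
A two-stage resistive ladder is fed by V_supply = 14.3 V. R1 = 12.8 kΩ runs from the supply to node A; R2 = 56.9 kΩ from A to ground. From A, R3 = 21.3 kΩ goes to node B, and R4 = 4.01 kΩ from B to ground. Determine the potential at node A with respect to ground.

V_A ≈ 8.26 V

The second stage (R3 + R4 = 25.31 kΩ) loads node A in parallel with R2.
R2 ‖ (R3+R4) = 17.52 kΩ.
So V_A = 14.3 × 0.5778 = 8.263 V.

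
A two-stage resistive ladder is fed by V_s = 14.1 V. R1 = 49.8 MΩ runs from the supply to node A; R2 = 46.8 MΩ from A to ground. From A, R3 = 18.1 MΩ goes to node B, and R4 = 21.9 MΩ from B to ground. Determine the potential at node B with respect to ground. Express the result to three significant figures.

V_B ≈ 2.33 V

Node A sees R2 in parallel with the series input of stage 2, R3 + R4 = 40.00 MΩ.
Effective lower resistance at A: R2 ‖ 40.00 = 21.57 MΩ.
V_A = 14.1 × 21.57/(49.8 + 21.57) = 4.261 V.
V_B = V_A × 0.5475 = 2.333 V.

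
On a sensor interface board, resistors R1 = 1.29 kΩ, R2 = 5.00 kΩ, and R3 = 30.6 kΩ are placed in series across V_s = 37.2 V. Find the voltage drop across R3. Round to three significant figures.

ΣR = 1.29 + 5.00 + 30.6 = 36.89 kΩ.
Voltage divider: V = V_s · (30.60 / 36.89) = 37.2 × 0.8295 = 30.86 V.

V ≈ 30.9 V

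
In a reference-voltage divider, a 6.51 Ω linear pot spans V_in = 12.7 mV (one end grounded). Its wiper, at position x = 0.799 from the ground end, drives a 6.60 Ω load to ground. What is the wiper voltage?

The pot divides into 1.309 Ω above the wiper and 5.201 Ω below.
Lower segment in parallel with the load: 5.201 ‖ 6.60 = 2.909 Ω.
Loaded-divider output: V_out = 12.7 × 0.6897 = 8.760 mV.

V_out ≈ 8.76 mV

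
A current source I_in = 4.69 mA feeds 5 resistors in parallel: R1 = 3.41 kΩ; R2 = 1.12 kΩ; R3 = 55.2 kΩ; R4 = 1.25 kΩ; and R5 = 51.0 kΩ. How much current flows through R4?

ΣG = 1/3.41 + 1/1.12 + 1/55.2 + 1/1.25 + 1/51.0 = 2.024.
By the current-divider rule, I = I_in · G_k/ΣG = 4.69 × 0.3953 = 1.854 mA.

I ≈ 1.85 mA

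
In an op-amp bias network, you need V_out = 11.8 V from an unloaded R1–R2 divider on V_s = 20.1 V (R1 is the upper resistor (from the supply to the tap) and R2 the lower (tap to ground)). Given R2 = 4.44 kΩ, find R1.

Required fraction k = V_out/V_s = 0.5871.
So R1 = R2 · (V_s/V_out − 1) = 4.44 × (20.1/11.8 − 1) = 4.44 × 0.7034 = 3.123 kΩ.

R1 ≈ 3.12 kΩ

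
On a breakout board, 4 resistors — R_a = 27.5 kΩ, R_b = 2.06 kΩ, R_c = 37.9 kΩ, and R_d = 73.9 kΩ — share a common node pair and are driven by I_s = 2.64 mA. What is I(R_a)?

ΣG = 1/27.5 + 1/2.06 + 1/37.9 + 1/73.9 = 0.5617.
By the current-divider rule, I = I_s · G_k/ΣG = 2.64 × 0.06474 = 0.1709 mA.

I ≈ 0.171 mA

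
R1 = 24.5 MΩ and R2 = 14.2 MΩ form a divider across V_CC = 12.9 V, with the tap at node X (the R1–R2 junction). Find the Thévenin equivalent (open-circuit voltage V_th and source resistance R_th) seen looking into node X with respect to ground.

V_th ≈ 4.73 V, R_th ≈ 8.99 MΩ

V_th is the unloaded tap voltage: V_CC · R2/(R1+R2) = 12.9 × 0.3669 = 4.733 V.
Looking into X with the source shorted: R_th = R1·R2/(R1+R2) = 24.50 × 14.2/38.70 = 8.990 MΩ.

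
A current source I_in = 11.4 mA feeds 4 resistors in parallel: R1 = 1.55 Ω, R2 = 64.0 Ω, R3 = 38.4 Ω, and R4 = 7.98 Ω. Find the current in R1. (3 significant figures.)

I ≈ 9.06 mA

ΣG = 1/1.55 + 1/64.0 + 1/38.4 + 1/7.98 = 0.8121.
R1 takes the fraction G_k/ΣG = 0.6452/0.8121 = 0.7944, so I = 11.4 × 0.7944 = 9.056 mA.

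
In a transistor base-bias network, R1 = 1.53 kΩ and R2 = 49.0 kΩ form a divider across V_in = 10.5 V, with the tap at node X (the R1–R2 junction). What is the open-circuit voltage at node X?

Open-circuit (no load on X): V_th = V_in · R2/(R1 + R2) = 10.5 × 49.0/(1.530 + 49.0) = 10.18 V.

V_th ≈ 10.2 V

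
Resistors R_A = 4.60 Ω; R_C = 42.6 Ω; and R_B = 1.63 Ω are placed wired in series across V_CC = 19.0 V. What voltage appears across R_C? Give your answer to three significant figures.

ΣR = 4.60 + 42.6 + 1.63 = 48.83 Ω.
By the voltage-divider rule, V = 19.0 × 42.60/48.83 = 16.58 V.

V ≈ 16.6 V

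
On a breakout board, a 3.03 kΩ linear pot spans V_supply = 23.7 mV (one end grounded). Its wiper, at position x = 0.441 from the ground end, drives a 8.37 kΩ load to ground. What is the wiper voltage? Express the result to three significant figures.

V_out ≈ 9.60 mV

Lower segment x·R_p = 1.336 kΩ; upper segment (1−x)·R_p = 1.694 kΩ.
Lower segment in parallel with the load: 1.336 ‖ 8.37 = 1.152 kΩ.
V_out = 23.7 × 1.152/(1.694 + 1.152) = 9.595 mV.
(Unloaded: V_out = x·V_supply = 10.5 mV.)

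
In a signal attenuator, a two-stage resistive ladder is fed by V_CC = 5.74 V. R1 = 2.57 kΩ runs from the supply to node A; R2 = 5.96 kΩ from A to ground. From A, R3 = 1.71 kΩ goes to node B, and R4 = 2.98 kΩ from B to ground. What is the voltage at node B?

Node A sees R2 in parallel with the series input of stage 2, R3 + R4 = 4.690 kΩ.
Effective lower resistance at A: R2 ‖ 4.690 = 2.625 kΩ.
V_A = 5.74 × 2.625/(2.57 + 2.625) = 2.900 V.
V_B = V_A × 0.6354 = 1.843 V.

V_B ≈ 1.84 V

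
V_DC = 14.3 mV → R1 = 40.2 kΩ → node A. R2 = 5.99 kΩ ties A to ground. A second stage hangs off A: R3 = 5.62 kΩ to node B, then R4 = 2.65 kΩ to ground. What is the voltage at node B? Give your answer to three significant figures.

Looking into the second stage from A: R3 + R4 = 8.270 kΩ appears in parallel with R2.
Effective lower resistance at A: R2 ‖ 8.270 = 3.474 kΩ.
V_A = 14.3 × 3.474/(40.2 + 3.474) = 1.137 mV.
Then the unloaded second divider: V_B = V_A × R4/(R3+R4) = 1.137 × 0.3204 = 0.3645 mV.

V_B ≈ 0.364 mV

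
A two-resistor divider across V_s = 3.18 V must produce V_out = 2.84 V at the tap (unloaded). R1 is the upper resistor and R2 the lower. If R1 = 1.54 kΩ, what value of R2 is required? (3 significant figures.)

V_out/V_s = R2/(R1+R2) = 0.8931.
R2 = R1 · 0.8931/(1 − 0.8931) = 12.86 kΩ.

R2 ≈ 12.9 kΩ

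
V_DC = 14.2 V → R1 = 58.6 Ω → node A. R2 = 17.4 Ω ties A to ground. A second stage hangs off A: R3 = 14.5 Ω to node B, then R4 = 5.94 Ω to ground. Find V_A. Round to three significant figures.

Looking into the second stage from A: R3 + R4 = 20.44 Ω appears in parallel with R2.
R2 ‖ (R3+R4) = 9.399 Ω.
V_A = 14.2 × 9.399/(58.6 + 9.399) = 1.963 V.

V_A ≈ 1.96 V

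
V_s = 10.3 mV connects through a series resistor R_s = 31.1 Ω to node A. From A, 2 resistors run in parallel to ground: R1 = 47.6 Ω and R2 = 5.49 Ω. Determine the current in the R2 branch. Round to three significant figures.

I ≈ 0.256 mA

Parallel bank: R_p = 1/(1/47.6 + 1/5.49) = 4.922 Ω.
Node voltage V_A = V_s · R_p/(R_s + R_p) = 10.3 × 0.1366 = 1.407 mV.
I(R2) = V_A / R2 = 1.407/5.49 = 0.2564 mA.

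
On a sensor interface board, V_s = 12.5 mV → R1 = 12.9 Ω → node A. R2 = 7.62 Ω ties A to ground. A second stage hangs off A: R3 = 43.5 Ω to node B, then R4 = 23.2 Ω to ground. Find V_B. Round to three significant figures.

Looking into the second stage from A: R3 + R4 = 66.70 Ω appears in parallel with R2.
Effective lower resistance at A: R2 ‖ 66.70 = 6.839 Ω.
First divider: V_A = V_s · 6.839/(12.9 + 6.839) = 4.331 mV.
Then the unloaded second divider: V_B = V_A × R4/(R3+R4) = 4.331 × 0.3478 = 1.506 mV.

V_B ≈ 1.51 mV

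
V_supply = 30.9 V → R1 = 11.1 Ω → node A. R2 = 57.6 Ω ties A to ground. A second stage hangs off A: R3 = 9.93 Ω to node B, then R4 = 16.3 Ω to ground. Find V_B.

The second stage (R3 + R4 = 26.23 Ω) loads node A in parallel with R2.
R2 ‖ (R3+R4) = 18.02 Ω.
First divider: V_A = V_supply · 18.02/(11.1 + 18.02) = 19.12 V.
Stage 2 is unloaded, so V_B = V_A · R4/(R3+R4) = 19.12 × 16.3/26.23 = 11.88 V.

V_B ≈ 11.9 V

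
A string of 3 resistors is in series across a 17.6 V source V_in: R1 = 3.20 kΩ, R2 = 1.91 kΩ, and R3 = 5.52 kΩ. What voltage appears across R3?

V ≈ 9.14 V

Series total: ΣR = 3.20 + 1.91 + 5.52 = 10.63 kΩ.
Voltage divider: V = V_in · (5.520 / 10.63) = 17.6 × 0.5193 = 9.139 V.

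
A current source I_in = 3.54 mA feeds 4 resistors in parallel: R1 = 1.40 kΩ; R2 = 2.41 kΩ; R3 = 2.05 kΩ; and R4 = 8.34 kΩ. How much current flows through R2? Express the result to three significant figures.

Conductances: ΣG = 1/1.40 + 1/2.41 + 1/2.05 + 1/8.34 = 1.737 (1/kΩ).
R2 takes the fraction G_k/ΣG = 0.4149/1.737 = 0.2389, so I = 3.54 × 0.2389 = 0.8457 mA.

I ≈ 0.846 mA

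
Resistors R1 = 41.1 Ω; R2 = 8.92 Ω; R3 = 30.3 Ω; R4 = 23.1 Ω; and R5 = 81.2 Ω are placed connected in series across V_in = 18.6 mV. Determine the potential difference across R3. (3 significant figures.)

V ≈ 3.05 mV

Series total: ΣR = 41.1 + 8.92 + 30.3 + 23.1 + 81.2 = 184.6 Ω.
V = V_in · R/ΣR = 18.6 × 0.1641 = 3.053 mV.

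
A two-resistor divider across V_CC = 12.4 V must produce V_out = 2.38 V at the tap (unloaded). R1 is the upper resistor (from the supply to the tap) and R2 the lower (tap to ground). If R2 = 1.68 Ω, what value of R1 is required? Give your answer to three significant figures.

Required fraction k = V_out/V_CC = 0.1919.
Rearranging, R1 = R2·(1−k)/k = 1.68 × 4.210 = 7.073 Ω.

R1 ≈ 7.07 Ω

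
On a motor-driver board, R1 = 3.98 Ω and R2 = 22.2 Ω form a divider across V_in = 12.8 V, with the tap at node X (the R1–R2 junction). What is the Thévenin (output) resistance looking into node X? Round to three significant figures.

Looking into X with the source shorted: R_th = R1·R2/(R1+R2) = 3.980 × 22.2/26.18 = 3.375 Ω.

R_th ≈ 3.37 Ω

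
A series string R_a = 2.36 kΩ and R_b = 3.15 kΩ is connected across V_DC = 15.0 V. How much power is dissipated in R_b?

The common current is I = 15.0/5.510 = 2.722 mA.
P = I²R = 7.411 × 3.15 = 23.34 mW.

P ≈ 23.3 mW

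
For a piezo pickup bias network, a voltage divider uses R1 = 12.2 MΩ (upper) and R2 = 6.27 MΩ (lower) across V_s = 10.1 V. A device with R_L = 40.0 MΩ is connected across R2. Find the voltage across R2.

The load sits in parallel with R2, giving an effective lower resistance R2' = R2·R_L/(R2+R_L) = 5.420 MΩ.
Now apply the divider: V_out = 10.1 × 0.3076 = 3.107 V.
(Unloaded it would be 3.43 V; the load pulls it down.)

V_out ≈ 3.11 V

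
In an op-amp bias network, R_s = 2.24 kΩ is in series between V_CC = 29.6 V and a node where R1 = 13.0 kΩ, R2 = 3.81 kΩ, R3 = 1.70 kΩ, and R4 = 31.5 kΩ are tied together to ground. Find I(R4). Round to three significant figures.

I ≈ 0.298 mA

Equivalent of the parallel group: R_p = 1.042 kΩ.
Node voltage V_A = V_CC · R_p/(R_s + R_p) = 29.6 × 0.3176 = 9.400 V.
I(R4) = V_A / R4 = 9.400/31.5 = 0.2984 mA.
(Equivalently: I_total = 9.018 mA, then current-divider fraction G_k/ΣG = 0.03309.)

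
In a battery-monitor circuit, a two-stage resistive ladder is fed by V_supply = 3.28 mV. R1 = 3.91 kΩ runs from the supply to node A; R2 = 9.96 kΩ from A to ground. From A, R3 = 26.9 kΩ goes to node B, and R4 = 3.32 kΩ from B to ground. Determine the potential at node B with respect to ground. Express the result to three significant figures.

V_B ≈ 0.237 mV

Node A sees R2 in parallel with the series input of stage 2, R3 + R4 = 30.22 kΩ.
Effective lower resistance at A: R2 ‖ 30.22 = 7.491 kΩ.
So V_A = 3.28 × 0.6570 = 2.155 mV.
Stage 2 is unloaded, so V_B = V_A · R4/(R3+R4) = 2.155 × 3.32/30.22 = 0.2368 mV.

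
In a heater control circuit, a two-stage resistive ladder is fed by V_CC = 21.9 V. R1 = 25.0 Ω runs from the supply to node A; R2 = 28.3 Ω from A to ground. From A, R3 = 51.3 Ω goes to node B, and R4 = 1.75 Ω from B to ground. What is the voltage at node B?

V_B ≈ 0.307 V

Looking into the second stage from A: R3 + R4 = 53.05 Ω appears in parallel with R2.
Effective lower resistance at A: R2 ‖ 53.05 = 18.46 Ω.
V_A = 21.9 × 18.46/(25.0 + 18.46) = 9.301 V.
V_B = V_A × 0.03299 = 0.3068 V.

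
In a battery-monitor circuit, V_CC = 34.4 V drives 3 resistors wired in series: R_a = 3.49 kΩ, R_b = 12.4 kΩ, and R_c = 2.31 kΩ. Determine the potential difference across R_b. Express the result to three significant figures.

Total series resistance ΣR = 3.49 + 12.4 + 2.31 = 18.20 kΩ.
Voltage divider: V = V_CC · (12.40 / 18.20) = 34.4 × 0.6813 = 23.44 V.

V ≈ 23.4 V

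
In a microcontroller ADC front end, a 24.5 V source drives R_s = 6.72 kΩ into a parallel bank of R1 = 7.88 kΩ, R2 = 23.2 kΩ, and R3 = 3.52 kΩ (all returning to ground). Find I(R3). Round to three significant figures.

Combine the parallel branches: R_p = (1/7.88 + 1/23.2 + 1/3.52)⁻¹ = 2.202 kΩ.
Node voltage V_A = V_s · R_p/(R_s + R_p) = 24.5 × 0.2468 = 6.047 V.
Branch current I = V_A/R3 = 6.047/3.52 = 1.718 mA.
(Check via current divider: I_total = 2.746 mA; share G_k/ΣG = 0.6256 → same result.)

I ≈ 1.72 mA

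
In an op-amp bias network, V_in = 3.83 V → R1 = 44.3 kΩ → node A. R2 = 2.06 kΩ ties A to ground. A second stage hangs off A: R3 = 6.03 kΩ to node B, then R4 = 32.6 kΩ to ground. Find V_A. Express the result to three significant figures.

V_A ≈ 0.162 V

Node A sees R2 in parallel with the series input of stage 2, R3 + R4 = 38.63 kΩ.
Effective lower resistance at A: R2 ‖ 38.63 = 1.956 kΩ.
First divider: V_A = V_in · 1.956/(44.3 + 1.956) = 0.1619 V.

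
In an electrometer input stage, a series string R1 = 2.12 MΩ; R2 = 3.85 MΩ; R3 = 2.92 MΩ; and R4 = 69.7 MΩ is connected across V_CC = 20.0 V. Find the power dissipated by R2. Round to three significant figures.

The common current is I = 20.0/78.59 = 0.2545 µA.
V(R2) = I·R = 0.9798 V; P = V·I = 0.9798 × 0.2545 = 0.2493 µW.

P ≈ 0.249 µW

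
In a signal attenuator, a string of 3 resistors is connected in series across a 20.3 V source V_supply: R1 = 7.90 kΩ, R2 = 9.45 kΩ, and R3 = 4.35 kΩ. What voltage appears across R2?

V ≈ 8.84 V

Series total: ΣR = 7.90 + 9.45 + 4.35 = 21.70 kΩ.
By the voltage-divider rule, V = 20.3 × 9.450/21.70 = 8.840 V.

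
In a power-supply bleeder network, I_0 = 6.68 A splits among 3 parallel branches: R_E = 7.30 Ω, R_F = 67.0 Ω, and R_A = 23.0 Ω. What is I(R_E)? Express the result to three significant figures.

I ≈ 4.68 A

Conductances: ΣG = 1/7.30 + 1/67.0 + 1/23.0 = 0.1954 (1/Ω).
R_E takes the fraction G_k/ΣG = 0.1370/0.1954 = 0.7011, so I = 6.68 × 0.7011 = 4.683 A.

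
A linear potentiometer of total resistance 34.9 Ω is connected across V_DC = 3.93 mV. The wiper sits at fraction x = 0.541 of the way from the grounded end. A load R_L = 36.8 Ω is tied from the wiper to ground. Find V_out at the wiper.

Lower segment x·R_p = 18.88 Ω; upper segment (1−x)·R_p = 16.02 Ω.
Lower segment in parallel with the load: 18.88 ‖ 36.8 = 12.48 Ω.
V_out = 3.93 × 12.48/(16.02 + 12.48) = 1.721 mV.
(Unloaded: V_out = x·V_DC = 2.13 mV.)

V_out ≈ 1.72 mV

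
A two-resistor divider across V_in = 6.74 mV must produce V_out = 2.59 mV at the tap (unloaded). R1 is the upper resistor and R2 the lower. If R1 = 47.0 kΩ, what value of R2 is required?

R2 ≈ 29.3 kΩ

V_out/V_in = R2/(R1+R2) = 0.3843.
Rearranging, R2 = R1·k/(1−k) = 47.0 × 0.6241 = 29.33 kΩ.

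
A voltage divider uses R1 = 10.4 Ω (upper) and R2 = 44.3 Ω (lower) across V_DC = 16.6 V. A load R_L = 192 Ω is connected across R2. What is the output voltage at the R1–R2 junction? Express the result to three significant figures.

V_out ≈ 12.9 V

The load sits in parallel with R2, giving an effective lower resistance R2' = R2·R_L/(R2+R_L) = 35.99 Ω.
Now apply the divider: V_out = 16.6 × 0.7758 = 12.88 V.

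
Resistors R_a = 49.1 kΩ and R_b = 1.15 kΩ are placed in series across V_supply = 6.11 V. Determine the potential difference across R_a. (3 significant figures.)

V ≈ 5.97 V

Total series resistance ΣR = 49.1 + 1.15 = 50.25 kΩ.
V = V_supply · R/ΣR = 6.11 × 0.9771 = 5.970 V.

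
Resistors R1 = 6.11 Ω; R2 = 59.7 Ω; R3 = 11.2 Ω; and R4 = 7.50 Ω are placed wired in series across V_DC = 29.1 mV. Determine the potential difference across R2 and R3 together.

V ≈ 24.4 mV

Total series resistance ΣR = 6.11 + 59.7 + 11.2 + 7.50 = 84.51 Ω.
R_{R2..R3} = 59.7 + 11.2 = 70.90 Ω.
V = V_DC · R/ΣR = 29.1 × 0.8390 = 24.41 mV.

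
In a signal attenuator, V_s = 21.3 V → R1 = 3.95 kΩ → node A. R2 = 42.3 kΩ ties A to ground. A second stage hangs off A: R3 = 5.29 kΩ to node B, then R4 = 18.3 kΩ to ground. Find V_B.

Node A sees R2 in parallel with the series input of stage 2, R3 + R4 = 23.59 kΩ.
R2 ‖ (R3+R4) = 15.14 kΩ.
V_A = 21.3 × 15.14/(3.95 + 15.14) = 16.89 V.
V_B = V_A × 0.7758 = 13.11 V.

V_B ≈ 13.1 V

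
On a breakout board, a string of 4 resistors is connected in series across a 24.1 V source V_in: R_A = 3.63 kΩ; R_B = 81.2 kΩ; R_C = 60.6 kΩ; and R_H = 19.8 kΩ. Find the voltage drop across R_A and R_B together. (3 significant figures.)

V ≈ 12.4 V

ΣR = 3.63 + 81.2 + 60.6 + 19.8 = 165.2 kΩ.
R_{R_A..R_B} = 3.63 + 81.2 = 84.83 kΩ.
By the voltage-divider rule, V = 24.1 × 84.83/165.2 = 12.37 V.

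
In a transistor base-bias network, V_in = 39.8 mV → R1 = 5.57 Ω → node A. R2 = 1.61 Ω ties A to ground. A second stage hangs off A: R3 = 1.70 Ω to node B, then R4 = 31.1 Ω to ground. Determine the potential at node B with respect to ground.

V_B ≈ 8.15 mV

Looking into the second stage from A: R3 + R4 = 32.80 Ω appears in parallel with R2.
R2 ‖ (R3+R4) = 1.535 Ω.
First divider: V_A = V_in · 1.535/(5.57 + 1.535) = 8.597 mV.
V_B = V_A × 0.9482 = 8.152 mV.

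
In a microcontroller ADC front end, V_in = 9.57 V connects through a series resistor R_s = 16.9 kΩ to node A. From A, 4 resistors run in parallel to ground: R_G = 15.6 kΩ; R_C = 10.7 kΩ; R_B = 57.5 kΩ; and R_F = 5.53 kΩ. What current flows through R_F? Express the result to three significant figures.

I ≈ 0.247 mA

Parallel bank: R_p = 1/(1/15.6 + 1/10.7 + 1/57.5 + 1/5.53) = 2.811 kΩ.
Node voltage V_A = V_in · R_p/(R_s + R_p) = 9.57 × 0.1426 = 1.365 V.
I(R_F) = V_A / R_F = 1.365/5.53 = 0.2468 mA.
(Equivalently: I_total = 0.4855 mA, then current-divider fraction G_k/ΣG = 0.5083.)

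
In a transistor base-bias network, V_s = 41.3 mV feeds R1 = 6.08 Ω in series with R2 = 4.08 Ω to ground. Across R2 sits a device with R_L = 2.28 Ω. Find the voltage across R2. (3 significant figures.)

The load sits in parallel with R2, giving an effective lower resistance R2' = R2·R_L/(R2+R_L) = 1.463 Ω.
Then V_out = V_s · R2'/(R1 + R2') = 41.3 × 1.463/7.543 = 8.009 mV.

V_out ≈ 8.01 mV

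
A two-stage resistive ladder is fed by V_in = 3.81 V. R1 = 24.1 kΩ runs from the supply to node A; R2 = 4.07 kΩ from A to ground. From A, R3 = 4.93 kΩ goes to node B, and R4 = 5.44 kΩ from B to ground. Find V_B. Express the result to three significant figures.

V_B ≈ 0.216 V

Node A sees R2 in parallel with the series input of stage 2, R3 + R4 = 10.37 kΩ.
R2 ‖ (R3+R4) = 2.923 kΩ.
V_A = 3.81 × 2.923/(24.1 + 2.923) = 0.4121 V.
Stage 2 is unloaded, so V_B = V_A · R4/(R3+R4) = 0.4121 × 5.44/10.37 = 0.2162 V.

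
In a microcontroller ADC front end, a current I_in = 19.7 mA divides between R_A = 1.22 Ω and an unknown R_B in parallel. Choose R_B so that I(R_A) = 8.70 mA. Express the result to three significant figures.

R_B ≈ 0.965 Ω

The fraction through R_A equals R_B/(R_A+R_B).
With f = 0.4416, R_B = R_A · f/(1−f) = 1.22 × 0.7909 = 0.9649 Ω.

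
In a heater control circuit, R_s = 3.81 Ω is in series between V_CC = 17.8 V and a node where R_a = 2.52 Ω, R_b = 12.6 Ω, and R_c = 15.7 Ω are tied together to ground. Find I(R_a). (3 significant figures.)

I ≈ 2.31 A

Equivalent of the parallel group: R_p = 1.852 Ω.
Node voltage V_A = V_CC · R_p/(R_s + R_p) = 17.8 × 0.3271 = 5.823 V.
Branch current I = V_A/R_a = 5.823/2.52 = 2.311 A.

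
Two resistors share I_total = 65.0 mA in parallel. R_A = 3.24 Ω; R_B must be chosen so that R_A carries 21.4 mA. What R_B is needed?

In a two-way split, I_A/I_total = R_B/(R_A + R_B).
With f = 0.3292, R_B = R_A · f/(1−f) = 3.24 × 0.4908 = 1.590 Ω.

R_B ≈ 1.59 Ω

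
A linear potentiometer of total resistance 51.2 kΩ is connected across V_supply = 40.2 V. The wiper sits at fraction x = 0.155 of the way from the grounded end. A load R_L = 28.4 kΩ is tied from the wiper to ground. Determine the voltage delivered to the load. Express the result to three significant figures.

Lower segment x·R_p = 7.936 kΩ; upper segment (1−x)·R_p = 43.26 kΩ.
R_L loads the lower segment: effective lower R = 6.203 kΩ.
Loaded-divider output: V_out = 40.2 × 0.1254 = 5.041 V.
(Unloaded: V_out = x·V_supply = 6.23 V.)

V_out ≈ 5.04 V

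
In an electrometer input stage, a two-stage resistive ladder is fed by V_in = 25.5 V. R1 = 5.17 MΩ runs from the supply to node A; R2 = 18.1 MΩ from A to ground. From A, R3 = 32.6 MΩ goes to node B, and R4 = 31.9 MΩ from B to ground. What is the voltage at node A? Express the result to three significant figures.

Node A sees R2 in parallel with the series input of stage 2, R3 + R4 = 64.50 MΩ.
R2 ‖ (R3+R4) = 14.13 MΩ.
First divider: V_A = V_in · 14.13/(5.17 + 14.13) = 18.67 V.

V_A ≈ 18.7 V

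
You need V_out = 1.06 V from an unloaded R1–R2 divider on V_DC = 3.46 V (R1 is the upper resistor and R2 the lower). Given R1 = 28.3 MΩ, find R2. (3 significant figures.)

R2 ≈ 12.5 MΩ

Required fraction k = V_out/V_DC = 0.3064.
So R2 = R1 · V_out/(V_DC − V_out) = 28.3 × 1.06/(3.46 − 1.06) = 28.3 × 0.4417 = 12.50 MΩ.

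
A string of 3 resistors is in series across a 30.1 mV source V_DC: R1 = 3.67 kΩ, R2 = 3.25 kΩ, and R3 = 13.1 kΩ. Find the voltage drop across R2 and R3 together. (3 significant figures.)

V ≈ 24.6 mV

Series total: ΣR = 3.67 + 3.25 + 13.1 = 20.02 kΩ.
R_{R2..R3} = 3.25 + 13.1 = 16.35 kΩ.
V = V_DC · R/ΣR = 30.1 × 0.8167 = 24.58 mV.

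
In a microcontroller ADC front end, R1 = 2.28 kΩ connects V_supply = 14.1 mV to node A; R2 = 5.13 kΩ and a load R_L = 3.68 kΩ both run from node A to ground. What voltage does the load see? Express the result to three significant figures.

The load sits in parallel with R2, giving an effective lower resistance R2' = R2·R_L/(R2+R_L) = 2.143 kΩ.
Then V_out = V_supply · R2'/(R1 + R2') = 14.1 × 2.143/4.423 = 6.831 mV.
(Unloaded it would be 9.76 mV; the load pulls it down.)

V_out ≈ 6.83 mV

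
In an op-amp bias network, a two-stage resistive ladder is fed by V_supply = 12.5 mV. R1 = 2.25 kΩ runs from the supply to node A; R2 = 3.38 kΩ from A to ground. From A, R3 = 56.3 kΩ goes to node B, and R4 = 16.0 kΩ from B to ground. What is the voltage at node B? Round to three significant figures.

Node A sees R2 in parallel with the series input of stage 2, R3 + R4 = 72.30 kΩ.
R2 ‖ (R3+R4) = 3.229 kΩ.
V_A = 12.5 × 3.229/(2.25 + 3.229) = 7.367 mV.
V_B = V_A × 0.2213 = 1.630 mV.

V_B ≈ 1.63 mV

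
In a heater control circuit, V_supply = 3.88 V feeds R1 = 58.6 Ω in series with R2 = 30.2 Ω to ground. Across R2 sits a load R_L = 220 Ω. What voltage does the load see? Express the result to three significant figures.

V_out ≈ 1.21 V

R2 ‖ R_L = (30.2 × 220)/(30.2 + 220) = 26.55 Ω.
Now apply the divider: V_out = 3.88 × 0.3118 = 1.210 V.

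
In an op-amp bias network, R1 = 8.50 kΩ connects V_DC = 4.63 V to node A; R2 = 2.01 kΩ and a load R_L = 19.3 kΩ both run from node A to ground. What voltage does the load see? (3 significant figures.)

V_out ≈ 0.817 V

The load sits in parallel with R2, giving an effective lower resistance R2' = R2·R_L/(R2+R_L) = 1.820 kΩ.
Now apply the divider: V_out = 4.63 × 0.1764 = 0.8167 V.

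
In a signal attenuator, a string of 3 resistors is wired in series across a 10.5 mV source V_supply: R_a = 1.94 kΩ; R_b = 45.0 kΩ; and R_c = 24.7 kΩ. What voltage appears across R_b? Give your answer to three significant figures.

V ≈ 6.60 mV

Series total: ΣR = 1.94 + 45.0 + 24.7 = 71.64 kΩ.
By the voltage-divider rule, V = 10.5 × 45.00/71.64 = 6.595 mV.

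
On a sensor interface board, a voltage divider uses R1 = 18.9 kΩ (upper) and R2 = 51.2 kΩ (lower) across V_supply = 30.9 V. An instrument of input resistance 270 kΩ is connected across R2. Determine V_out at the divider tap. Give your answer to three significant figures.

R2 ‖ R_L = (51.2 × 270)/(51.2 + 270) = 43.04 kΩ.
Now apply the divider: V_out = 30.9 × 0.6949 = 21.47 V.

V_out ≈ 21.5 V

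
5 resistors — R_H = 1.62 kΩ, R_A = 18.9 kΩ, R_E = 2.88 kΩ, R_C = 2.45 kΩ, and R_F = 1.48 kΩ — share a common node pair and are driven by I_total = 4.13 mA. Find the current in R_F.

I ≈ 1.33 mA

ΣG = 1/1.62 + 1/18.9 + 1/2.88 + 1/2.45 + 1/1.48 = 2.101.
By the current-divider rule, I = I_total · G_k/ΣG = 4.13 × 0.3216 = 1.328 mA.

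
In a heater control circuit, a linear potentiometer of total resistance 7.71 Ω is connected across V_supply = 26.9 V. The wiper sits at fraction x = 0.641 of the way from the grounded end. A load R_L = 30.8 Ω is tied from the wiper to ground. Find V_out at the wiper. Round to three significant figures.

Lower segment x·R_p = 4.942 Ω; upper segment (1−x)·R_p = 2.768 Ω.
R_L loads the lower segment: effective lower R = 4.259 Ω.
Loaded-divider output: V_out = 26.9 × 0.6061 = 16.30 V.

V_out ≈ 16.3 V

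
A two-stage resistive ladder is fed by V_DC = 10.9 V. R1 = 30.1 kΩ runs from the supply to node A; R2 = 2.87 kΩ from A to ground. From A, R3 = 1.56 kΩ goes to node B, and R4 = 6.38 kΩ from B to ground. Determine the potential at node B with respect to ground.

V_B ≈ 0.573 V

The second stage (R3 + R4 = 7.940 kΩ) loads node A in parallel with R2.
Effective lower resistance at A: R2 ‖ 7.940 = 2.108 kΩ.
V_A = 10.9 × 2.108/(30.1 + 2.108) = 0.7134 V.
V_B = V_A × 0.8035 = 0.5732 V.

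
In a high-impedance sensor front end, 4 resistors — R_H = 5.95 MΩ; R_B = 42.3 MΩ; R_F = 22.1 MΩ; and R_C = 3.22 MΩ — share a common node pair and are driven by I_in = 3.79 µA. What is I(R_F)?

Total conductance ΣG = 1/5.95 + 1/42.3 + 1/22.1 + 1/3.22 = 0.5475 (units of 1/MΩ).
Current divider: I(R_F) = I_in · G_k/ΣG = 3.79 × (0.04525/0.5475) = 3.79 × 0.08264 = 0.3132 µA.

I ≈ 0.313 µA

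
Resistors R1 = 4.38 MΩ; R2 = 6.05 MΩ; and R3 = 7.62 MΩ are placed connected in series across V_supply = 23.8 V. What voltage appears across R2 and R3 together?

V ≈ 18.0 V

Total series resistance ΣR = 4.38 + 6.05 + 7.62 = 18.05 MΩ.
R_{R2..R3} = 6.05 + 7.62 = 13.67 MΩ.
By the voltage-divider rule, V = 23.8 × 13.67/18.05 = 18.02 V.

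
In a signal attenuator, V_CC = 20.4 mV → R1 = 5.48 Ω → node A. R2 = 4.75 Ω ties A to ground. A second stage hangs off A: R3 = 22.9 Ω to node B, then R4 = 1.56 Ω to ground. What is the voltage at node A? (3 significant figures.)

Node A sees R2 in parallel with the series input of stage 2, R3 + R4 = 24.46 Ω.
R2 ‖ (R3+R4) = 3.978 Ω.
So V_A = 20.4 × 0.4206 = 8.580 mV.

V_A ≈ 8.58 mV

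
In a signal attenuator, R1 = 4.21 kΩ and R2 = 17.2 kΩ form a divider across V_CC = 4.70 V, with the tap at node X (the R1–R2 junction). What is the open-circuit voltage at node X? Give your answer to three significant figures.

V_th ≈ 3.78 V

With X open, the divider is unloaded: V_th = 4.70 × 17.2/21.41 = 3.776 V.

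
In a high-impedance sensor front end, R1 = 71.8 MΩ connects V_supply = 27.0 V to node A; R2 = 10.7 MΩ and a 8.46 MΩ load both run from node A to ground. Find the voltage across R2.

First combine the lower leg with the load: R2 ‖ R_L = 4.725 MΩ.
Voltage divider with the loaded lower leg: V_out = 27.0 × 4.725/(71.8 + 4.725) = 27.0 × 0.06174 = 1.667 V.
(Unloaded it would be 3.50 V; the load pulls it down.)

V_out ≈ 1.67 V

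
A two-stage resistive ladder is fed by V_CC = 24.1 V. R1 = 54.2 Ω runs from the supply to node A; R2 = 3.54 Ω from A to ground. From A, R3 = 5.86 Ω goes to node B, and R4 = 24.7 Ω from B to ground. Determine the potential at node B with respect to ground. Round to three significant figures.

V_B ≈ 1.08 V

Looking into the second stage from A: R3 + R4 = 30.56 Ω appears in parallel with R2.
R2 ‖ (R3+R4) = 3.173 Ω.
V_A = 24.1 × 3.173/(54.2 + 3.173) = 1.333 V.
Then the unloaded second divider: V_B = V_A × R4/(R3+R4) = 1.333 × 0.8082 = 1.077 V.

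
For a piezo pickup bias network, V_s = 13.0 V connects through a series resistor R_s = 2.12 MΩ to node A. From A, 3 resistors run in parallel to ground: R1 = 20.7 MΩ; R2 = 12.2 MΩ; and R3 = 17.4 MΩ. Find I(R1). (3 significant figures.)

I ≈ 0.449 µA

Parallel bank: R_p = 1/(1/20.7 + 1/12.2 + 1/17.4) = 5.326 MΩ.
V_A by voltage divider: V_A = 13.0 × 5.326/(2.12 + 5.326) = 9.299 V.
I(R1) = V_A / R1 = 9.299/20.7 = 0.4492 µA.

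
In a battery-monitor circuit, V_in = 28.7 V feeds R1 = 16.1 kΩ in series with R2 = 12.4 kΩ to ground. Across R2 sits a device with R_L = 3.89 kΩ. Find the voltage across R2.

The load sits in parallel with R2, giving an effective lower resistance R2' = R2·R_L/(R2+R_L) = 2.961 kΩ.
Now apply the divider: V_out = 28.7 × 0.1553 = 4.458 V.
(Unloaded it would be 12.5 V; the load pulls it down.)

V_out ≈ 4.46 V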